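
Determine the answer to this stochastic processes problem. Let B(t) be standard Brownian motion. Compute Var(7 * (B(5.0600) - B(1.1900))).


Var(alpha*(B(t)-B(s))) = alpha^2 * (t-s)
= 7^2 * (5.0600 - 1.1900)
= 49 * 3.8700
= 189.6300

189.6300


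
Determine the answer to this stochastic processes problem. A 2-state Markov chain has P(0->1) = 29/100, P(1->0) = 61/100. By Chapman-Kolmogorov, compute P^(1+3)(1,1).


P^4 = P^1 * P^3
Computing via matrix multiplication of the transition matrix.
Entry (1,1) of P^4 = 0.3223

0.3223


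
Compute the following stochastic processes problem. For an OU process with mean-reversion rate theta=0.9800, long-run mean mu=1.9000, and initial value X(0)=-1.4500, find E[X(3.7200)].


E[X(t)] = mu + (X(0) - mu)*exp(-theta*t)
= 1.9000 + (-1.4500 - 1.9000)*exp(-0.9800*3.7200)
= 1.9000 + -3.3500 * 0.0261
= 1.8125

1.8125


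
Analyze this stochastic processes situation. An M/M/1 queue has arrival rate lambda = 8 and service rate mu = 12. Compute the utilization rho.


rho = lambda/mu
= 8/12
= 0.6667

0.6667


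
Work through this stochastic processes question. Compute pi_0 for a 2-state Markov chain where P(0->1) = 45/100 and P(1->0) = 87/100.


Stationary distribution: pi_0 = p10/(p01+p10), pi_1 = p01/(p01+p10)
p01 = 0.4500, p10 = 0.8700
pi_0 = 0.6591

0.6591


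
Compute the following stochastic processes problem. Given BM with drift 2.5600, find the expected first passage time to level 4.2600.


Expected first passage time = a/mu
= 4.2600/2.5600
= 1.6641

1.6641


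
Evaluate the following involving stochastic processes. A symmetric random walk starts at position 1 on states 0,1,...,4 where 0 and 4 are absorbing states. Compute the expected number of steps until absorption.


For symmetric RW on 0,...,N with absorbing barriers, E(i) = i*(N-i)
E(1) = 1 * 3 = 3

3


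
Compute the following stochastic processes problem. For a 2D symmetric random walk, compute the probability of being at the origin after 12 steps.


P = C(12,6)^2 / 4^12
= 924^2 / 16777216
= 853776 / 16777216
= 0.0509

0.0509


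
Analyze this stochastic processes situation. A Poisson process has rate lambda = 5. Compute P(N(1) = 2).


P(N(t)=k) = (lambda*t)^k * exp(-lambda*t) / k!
lambda*t = 5
= 5^2 * exp(-5) / 2!
= 25 * 0.0067 / 2
= 0.0842

0.0842


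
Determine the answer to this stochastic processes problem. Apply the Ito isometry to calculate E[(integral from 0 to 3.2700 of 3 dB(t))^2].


By Ito isometry: E[(int f dB)^2] = int f^2 dt
= 3^2 * 3.2700
= 9 * 3.2700 = 29.4300

29.4300


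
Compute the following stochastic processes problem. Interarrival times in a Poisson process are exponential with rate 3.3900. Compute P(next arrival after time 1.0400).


P(X > t) = exp(-lambda * t)
= exp(-3.3900 * 1.0400)
= exp(-3.5256) = 0.0294

0.0294


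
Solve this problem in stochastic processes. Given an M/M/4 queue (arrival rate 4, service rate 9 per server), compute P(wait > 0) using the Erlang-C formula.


a = lambda/mu = 0.4444
rho = a/c = 0.1111
Erlang-C formula applied:
C(c,a) = 0.0012

0.0012


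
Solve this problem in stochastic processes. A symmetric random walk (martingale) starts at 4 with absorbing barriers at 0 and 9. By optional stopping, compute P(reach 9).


By optional stopping theorem: E(M at tau) = M(0) = 4
P(hit 9)*9 + P(hit 0)*0 = 4
P(hit 9) = (4 - 0)/(9 - 0) = 4/9 = 0.4444

0.4444


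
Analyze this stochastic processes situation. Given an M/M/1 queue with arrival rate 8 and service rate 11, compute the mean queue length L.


rho = 8/11 = 0.7273
L = rho/(1-rho)
= 0.7273/0.2727
= 2.6667

2.6667


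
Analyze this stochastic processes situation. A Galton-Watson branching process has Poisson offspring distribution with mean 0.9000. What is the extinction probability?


Since mu = 0.9000 <= 1, extinction probability = 1.

1.0000


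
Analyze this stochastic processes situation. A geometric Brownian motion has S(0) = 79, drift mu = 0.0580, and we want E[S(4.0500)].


E[S(t)] = S(0) * exp(mu * t)
= 79 * exp(0.0580 * 4.0500)
= 79 * 1.2648
= 99.9178

99.9178


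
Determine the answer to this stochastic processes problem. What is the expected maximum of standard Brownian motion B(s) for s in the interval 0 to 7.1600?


E(max B(s)) = sqrt(2t/pi)
= sqrt(2*7.1600/pi)
= sqrt(4.5582)
= 2.1350

2.1350


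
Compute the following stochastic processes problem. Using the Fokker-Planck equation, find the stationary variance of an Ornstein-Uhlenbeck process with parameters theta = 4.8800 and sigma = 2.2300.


Stationary variance = sigma^2 / (2*theta)
= 2.2300^2 / (2*4.8800)
= 4.9729 / 9.7600
= 0.5095

0.5095


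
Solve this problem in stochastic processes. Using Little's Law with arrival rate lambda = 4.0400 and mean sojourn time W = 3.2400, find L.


Little's Law: L = lambda * W
= 4.0400 * 3.2400
= 13.0896

13.0896


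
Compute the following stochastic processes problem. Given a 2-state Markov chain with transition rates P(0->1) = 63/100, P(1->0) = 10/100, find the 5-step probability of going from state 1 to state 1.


Computing P^5 by matrix multiplication.
P = [[0.3700, 0.6300], [0.1000, 0.9000]]
After raising P to the power 5:
P^5(1,1) = 0.8632

0.8632


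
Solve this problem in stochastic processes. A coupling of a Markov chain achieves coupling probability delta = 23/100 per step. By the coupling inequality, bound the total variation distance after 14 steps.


TV distance bound <= (1-delta)^n
= (1 - 0.2300)^14
= 0.7700^14
= 0.0258

0.0258


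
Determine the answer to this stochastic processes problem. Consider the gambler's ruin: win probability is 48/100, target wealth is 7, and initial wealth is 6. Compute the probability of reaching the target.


Gambler's ruin formula:
r = q/p = 0.5200/0.4800 = 1.0833
P(win) = (1 - r^i)/(1 - r^N)
= (1 - 1.0833^6)/(1 - 1.0833^7)
= 0.8207

0.8207


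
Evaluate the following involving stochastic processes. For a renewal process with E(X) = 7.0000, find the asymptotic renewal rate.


Long-run renewal rate = 1/E(X)
= 1/7.0000
= 0.1429

0.1429


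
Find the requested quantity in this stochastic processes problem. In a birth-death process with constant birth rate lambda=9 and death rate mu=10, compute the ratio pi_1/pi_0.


For birth-death process, pi_n/pi_0 = (lambda/mu)^n
= (9/10)^1
= 0.9000

0.9000


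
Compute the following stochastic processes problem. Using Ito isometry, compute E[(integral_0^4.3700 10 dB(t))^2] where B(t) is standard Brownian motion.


By Ito isometry: E[(int f dB)^2] = int f^2 dt
= 10^2 * 4.3700
= 100 * 4.3700 = 437.0000

437.0000


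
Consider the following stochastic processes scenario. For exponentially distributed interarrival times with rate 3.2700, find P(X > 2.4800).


P(X > t) = exp(-lambda * t)
= exp(-3.2700 * 2.4800)
= exp(-8.1096) = 3.0064e-04

3.0064e-04


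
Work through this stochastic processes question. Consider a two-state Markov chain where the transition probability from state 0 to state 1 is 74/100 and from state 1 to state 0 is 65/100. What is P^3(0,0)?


Computing P^3 by matrix multiplication.
P = [[0.2600, 0.7400], [0.6500, 0.3500]]
After raising P to the power 3:
P^3(0,0) = 0.4360

0.4360


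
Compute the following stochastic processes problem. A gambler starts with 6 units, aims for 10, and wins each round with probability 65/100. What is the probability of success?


Gambler's ruin formula:
r = q/p = 0.3500/0.6500 = 0.5385
P(win) = (1 - r^i)/(1 - r^N)
= (1 - 0.5385^6)/(1 - 0.5385^10)
= 0.9776

0.9776


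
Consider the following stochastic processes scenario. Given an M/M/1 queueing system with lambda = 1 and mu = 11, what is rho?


rho = lambda/mu
= 1/11
= 0.0909

0.0909


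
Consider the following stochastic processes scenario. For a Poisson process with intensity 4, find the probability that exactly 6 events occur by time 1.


P(N(t)=k) = (lambda*t)^k * exp(-lambda*t) / k!
lambda*t = 4
= 4^6 * exp(-4) / 6!
= 4096 * 0.0183 / 720
= 0.1042

0.1042


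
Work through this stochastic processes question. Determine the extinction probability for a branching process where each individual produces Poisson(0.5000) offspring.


Since mu = 0.5000 <= 1, extinction probability = 1.

1.0000


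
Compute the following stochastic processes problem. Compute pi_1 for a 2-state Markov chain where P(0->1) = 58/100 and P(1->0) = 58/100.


Stationary distribution: pi_0 = p10/(p01+p10), pi_1 = p01/(p01+p10)
p01 = 0.5800, p10 = 0.5800
pi_1 = 0.5000

0.5000


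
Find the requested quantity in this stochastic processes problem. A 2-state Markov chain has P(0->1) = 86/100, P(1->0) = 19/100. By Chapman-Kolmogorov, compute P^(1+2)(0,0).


P^3 = P^1 * P^2
Computing via matrix multiplication of the transition matrix.
Entry (0,0) of P^3 = 0.1808

0.1808


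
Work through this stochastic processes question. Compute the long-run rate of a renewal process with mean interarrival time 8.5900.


Long-run renewal rate = 1/E(X)
= 1/8.5900
= 0.1164

0.1164


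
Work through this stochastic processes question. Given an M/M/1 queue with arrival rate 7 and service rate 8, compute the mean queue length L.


rho = 7/8 = 0.8750
L = rho/(1-rho)
= 0.8750/0.1250
= 7.0000

7.0000


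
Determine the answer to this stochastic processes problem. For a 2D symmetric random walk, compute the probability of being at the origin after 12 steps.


P = C(12,6)^2 / 4^12
= 924^2 / 16777216
= 853776 / 16777216
= 0.0509

0.0509


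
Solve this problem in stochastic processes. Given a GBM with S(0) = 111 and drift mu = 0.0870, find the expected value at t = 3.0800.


E[S(t)] = S(0) * exp(mu * t)
= 111 * exp(0.0870 * 3.0800)
= 111 * 1.3073
= 145.1097

145.1097


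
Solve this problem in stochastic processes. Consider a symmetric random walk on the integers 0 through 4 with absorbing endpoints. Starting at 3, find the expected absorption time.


For symmetric RW on 0,...,N with absorbing barriers, E(i) = i*(N-i)
E(3) = 3 * 1 = 3

3


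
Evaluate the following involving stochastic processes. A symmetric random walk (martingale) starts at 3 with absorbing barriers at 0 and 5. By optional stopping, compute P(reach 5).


By optional stopping theorem: E(M at tau) = M(0) = 3
P(hit 5)*5 + P(hit 0)*0 = 3
P(hit 5) = (3 - 0)/(5 - 0) = 3/5 = 0.6000

0.6000


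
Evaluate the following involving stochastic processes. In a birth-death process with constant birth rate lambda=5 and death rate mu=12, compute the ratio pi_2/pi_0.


For birth-death process, pi_n/pi_0 = (lambda/mu)^n
= (5/12)^2
= 0.1736

0.1736


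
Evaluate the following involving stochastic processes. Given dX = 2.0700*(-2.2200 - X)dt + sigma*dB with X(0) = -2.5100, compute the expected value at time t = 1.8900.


E[X(t)] = mu + (X(0) - mu)*exp(-theta*t)
= -2.2200 + (-2.5100 - -2.2200)*exp(-2.0700*1.8900)
= -2.2200 + -0.2900 * 0.0200
= -2.2258

-2.2258


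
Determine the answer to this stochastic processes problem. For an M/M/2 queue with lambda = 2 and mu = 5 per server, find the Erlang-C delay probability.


a = lambda/mu = 0.4000
rho = a/c = 0.2000
Erlang-C formula applied:
C(c,a) = 0.0667

0.0667


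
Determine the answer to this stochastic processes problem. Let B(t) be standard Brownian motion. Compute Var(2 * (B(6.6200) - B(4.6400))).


Var(alpha*(B(t)-B(s))) = alpha^2 * (t-s)
= 2^2 * (6.6200 - 4.6400)
= 4 * 1.9800
= 7.9200

7.9200


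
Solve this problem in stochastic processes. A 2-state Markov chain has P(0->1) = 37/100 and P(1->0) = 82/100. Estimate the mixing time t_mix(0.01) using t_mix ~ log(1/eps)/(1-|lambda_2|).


lambda_2 = |1 - p01 - p10| = |1 - 0.3700 - 0.8200| = 0.1900
t_mix ~ log(1/eps)/(1 - |lambda_2|)
= log(100)/(1 - 0.1900) = 4.6052/0.8100
= 5.6854

5.6854


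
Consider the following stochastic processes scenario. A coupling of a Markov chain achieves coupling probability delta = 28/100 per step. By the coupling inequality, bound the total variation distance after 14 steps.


TV distance bound <= (1-delta)^n
= (1 - 0.2800)^14
= 0.7200^14
= 0.0101

0.0101


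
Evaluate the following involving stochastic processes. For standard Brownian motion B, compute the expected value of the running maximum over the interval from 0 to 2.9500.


E(max B(s)) = sqrt(2t/pi)
= sqrt(2*2.9500/pi)
= sqrt(1.8780)
= 1.3704

1.3704


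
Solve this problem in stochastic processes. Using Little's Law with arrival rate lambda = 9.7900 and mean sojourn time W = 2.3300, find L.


Little's Law: L = lambda * W
= 9.7900 * 2.3300
= 22.8107

22.8107


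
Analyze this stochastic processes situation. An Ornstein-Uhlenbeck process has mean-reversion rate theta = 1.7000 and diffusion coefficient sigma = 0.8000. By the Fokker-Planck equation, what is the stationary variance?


Stationary variance = sigma^2 / (2*theta)
= 0.8000^2 / (2*1.7000)
= 0.6400 / 3.4000
= 0.1882

0.1882


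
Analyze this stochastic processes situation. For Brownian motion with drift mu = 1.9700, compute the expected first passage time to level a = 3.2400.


Expected first passage time = a/mu
= 3.2400/1.9700
= 1.6447

1.6447


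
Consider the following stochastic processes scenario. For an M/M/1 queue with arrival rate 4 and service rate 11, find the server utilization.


rho = lambda/mu
= 4/11
= 0.3636

0.3636


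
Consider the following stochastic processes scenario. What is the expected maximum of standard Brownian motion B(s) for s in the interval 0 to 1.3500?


E(max B(s)) = sqrt(2t/pi)
= sqrt(2*1.3500/pi)
= sqrt(0.8594)
= 0.9271

0.9271


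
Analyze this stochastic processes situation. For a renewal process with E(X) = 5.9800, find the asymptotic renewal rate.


Long-run renewal rate = 1/E(X)
= 1/5.9800
= 0.1672

0.1672


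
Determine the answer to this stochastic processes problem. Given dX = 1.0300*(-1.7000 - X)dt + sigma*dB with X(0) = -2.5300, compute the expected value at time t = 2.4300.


E[X(t)] = mu + (X(0) - mu)*exp(-theta*t)
= -1.7000 + (-2.5300 - -1.7000)*exp(-1.0300*2.4300)
= -1.7000 + -0.8300 * 0.0818
= -1.7679

-1.7679


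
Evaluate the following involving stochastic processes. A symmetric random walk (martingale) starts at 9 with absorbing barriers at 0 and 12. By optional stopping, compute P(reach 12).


By optional stopping theorem: E(M at tau) = M(0) = 9
P(hit 12)*12 + P(hit 0)*0 = 9
P(hit 12) = (9 - 0)/(12 - 0) = 3/4 = 0.7500

0.7500


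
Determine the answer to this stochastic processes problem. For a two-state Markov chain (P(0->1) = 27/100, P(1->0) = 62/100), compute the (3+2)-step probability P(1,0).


P^5 = P^3 * P^2
Computing via matrix multiplication of the transition matrix.
Entry (1,0) of P^5 = 0.6966

0.6966


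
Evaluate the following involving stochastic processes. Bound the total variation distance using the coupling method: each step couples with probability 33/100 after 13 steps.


TV distance bound <= (1-delta)^n
= (1 - 0.3300)^13
= 0.6700^13
= 0.0055

0.0055


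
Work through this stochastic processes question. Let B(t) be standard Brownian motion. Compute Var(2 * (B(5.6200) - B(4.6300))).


Var(alpha*(B(t)-B(s))) = alpha^2 * (t-s)
= 2^2 * (5.6200 - 4.6300)
= 4 * 0.9900
= 3.9600

3.9600


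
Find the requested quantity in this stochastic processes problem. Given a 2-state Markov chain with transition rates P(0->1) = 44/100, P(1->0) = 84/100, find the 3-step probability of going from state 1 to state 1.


Computing P^3 by matrix multiplication.
P = [[0.5600, 0.4400], [0.8400, 0.1600]]
After raising P to the power 3:
P^3(1,1) = 0.3293

0.3293


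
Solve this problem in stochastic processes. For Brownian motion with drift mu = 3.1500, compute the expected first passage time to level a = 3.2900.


Expected first passage time = a/mu
= 3.2900/3.1500
= 1.0444

1.0444


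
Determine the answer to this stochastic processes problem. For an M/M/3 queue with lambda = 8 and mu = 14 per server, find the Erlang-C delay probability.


a = lambda/mu = 0.5714
rho = a/c = 0.1905
Erlang-C formula applied:
C(c,a) = 0.0217

0.0217


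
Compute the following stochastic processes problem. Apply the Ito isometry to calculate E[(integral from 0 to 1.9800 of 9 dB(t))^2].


By Ito isometry: E[(int f dB)^2] = int f^2 dt
= 9^2 * 1.9800
= 81 * 1.9800 = 160.3800

160.3800


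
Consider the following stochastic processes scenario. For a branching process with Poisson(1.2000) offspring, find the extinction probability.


Since mu = 1.2000 > 1, extinction prob q < 1.
Solve s = exp(mu*(s-1)) iteratively.
q = 0.6863

0.6863


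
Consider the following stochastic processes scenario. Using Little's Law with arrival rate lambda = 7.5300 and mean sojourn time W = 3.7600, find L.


Little's Law: L = lambda * W
= 7.5300 * 3.7600
= 28.3128

28.3128


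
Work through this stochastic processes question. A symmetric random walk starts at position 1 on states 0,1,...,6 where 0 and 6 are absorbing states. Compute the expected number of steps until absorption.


For symmetric RW on 0,...,N with absorbing barriers, E(i) = i*(N-i)
E(1) = 1 * 5 = 5

5


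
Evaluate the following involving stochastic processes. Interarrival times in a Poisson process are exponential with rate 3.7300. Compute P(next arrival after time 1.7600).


P(X > t) = exp(-lambda * t)
= exp(-3.7300 * 1.7600)
= exp(-6.5648) = 0.0014

0.0014


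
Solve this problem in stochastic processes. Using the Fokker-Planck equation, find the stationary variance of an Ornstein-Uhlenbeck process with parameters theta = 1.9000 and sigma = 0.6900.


Stationary variance = sigma^2 / (2*theta)
= 0.6900^2 / (2*1.9000)
= 0.4761 / 3.8000
= 0.1253

0.1253


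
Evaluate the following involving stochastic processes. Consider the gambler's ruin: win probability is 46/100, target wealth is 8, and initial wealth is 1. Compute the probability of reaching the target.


Gambler's ruin formula:
r = q/p = 0.5400/0.4600 = 1.1739
P(win) = (1 - r^i)/(1 - r^N)
= (1 - 1.1739^1)/(1 - 1.1739^8)
= 0.0667

0.0667


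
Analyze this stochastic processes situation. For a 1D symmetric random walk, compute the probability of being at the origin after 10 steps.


P(S(10) = 0) = C(10,5) / 4^5
= 252 / 1024
= 0.2461

0.2461


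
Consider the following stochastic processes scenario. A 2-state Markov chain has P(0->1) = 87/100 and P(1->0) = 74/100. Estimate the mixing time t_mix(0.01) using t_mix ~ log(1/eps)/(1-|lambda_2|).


lambda_2 = |1 - p01 - p10| = |1 - 0.8700 - 0.7400| = 0.6100
t_mix ~ log(1/eps)/(1 - |lambda_2|)
= log(100)/(1 - 0.6100) = 4.6052/0.3900
= 11.8081

11.8081


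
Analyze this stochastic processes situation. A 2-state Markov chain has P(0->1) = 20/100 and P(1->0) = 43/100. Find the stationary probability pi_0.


Stationary distribution: pi_0 = p10/(p01+p10), pi_1 = p01/(p01+p10)
p01 = 0.2000, p10 = 0.4300
pi_0 = 0.6825

0.6825


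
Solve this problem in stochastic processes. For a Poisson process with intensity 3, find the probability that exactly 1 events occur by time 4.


P(N(t)=k) = (lambda*t)^k * exp(-lambda*t) / k!
lambda*t = 12
= 12^1 * exp(-12) / 1!
= 12 * 6.1442e-06 / 1
= 7.3731e-05

7.3731e-05


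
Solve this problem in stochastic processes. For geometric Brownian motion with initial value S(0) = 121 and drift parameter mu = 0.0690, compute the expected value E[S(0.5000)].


E[S(t)] = S(0) * exp(mu * t)
= 121 * exp(0.0690 * 0.5000)
= 121 * 1.0351
= 125.2473

125.2473


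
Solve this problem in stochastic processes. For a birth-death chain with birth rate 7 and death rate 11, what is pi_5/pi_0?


For birth-death process, pi_n/pi_0 = (lambda/mu)^n
= (7/11)^5
= 0.1044

0.1044


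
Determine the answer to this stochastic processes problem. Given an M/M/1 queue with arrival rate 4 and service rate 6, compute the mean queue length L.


rho = 4/6 = 0.6667
L = rho/(1-rho)
= 0.6667/0.3333
= 2.0000

2.0000


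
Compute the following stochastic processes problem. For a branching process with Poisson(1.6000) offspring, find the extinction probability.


Since mu = 1.6000 > 1, extinction prob q < 1.
Solve s = exp(mu*(s-1)) iteratively.
q = 0.3580

0.3580


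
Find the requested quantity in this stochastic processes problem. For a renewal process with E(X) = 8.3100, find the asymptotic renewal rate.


Long-run renewal rate = 1/E(X)
= 1/8.3100
= 0.1203

0.1203


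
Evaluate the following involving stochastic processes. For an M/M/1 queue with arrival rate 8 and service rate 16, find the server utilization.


rho = lambda/mu
= 8/16
= 0.5000

0.5000


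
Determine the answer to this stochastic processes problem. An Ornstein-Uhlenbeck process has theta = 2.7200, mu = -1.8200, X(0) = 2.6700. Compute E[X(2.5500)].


E[X(t)] = mu + (X(0) - mu)*exp(-theta*t)
= -1.8200 + (2.6700 - -1.8200)*exp(-2.7200*2.5500)
= -1.8200 + 4.4900 * 9.7215e-04
= -1.8156

-1.8156


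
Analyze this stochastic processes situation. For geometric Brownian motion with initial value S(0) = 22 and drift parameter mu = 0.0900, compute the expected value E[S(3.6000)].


E[S(t)] = S(0) * exp(mu * t)
= 22 * exp(0.0900 * 3.6000)
= 22 * 1.3826
= 30.4182

30.4182


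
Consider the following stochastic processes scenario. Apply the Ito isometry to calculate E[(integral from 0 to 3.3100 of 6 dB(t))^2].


By Ito isometry: E[(int f dB)^2] = int f^2 dt
= 6^2 * 3.3100
= 36 * 3.3100 = 119.1600

119.1600


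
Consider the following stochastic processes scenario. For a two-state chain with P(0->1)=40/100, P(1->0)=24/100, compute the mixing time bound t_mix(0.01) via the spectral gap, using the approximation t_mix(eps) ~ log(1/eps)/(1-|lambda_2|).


lambda_2 = |1 - p01 - p10| = |1 - 0.4000 - 0.2400| = 0.3600
t_mix ~ log(1/eps)/(1 - |lambda_2|)
= log(100)/(1 - 0.3600) = 4.6052/0.6400
= 7.1956

7.1956


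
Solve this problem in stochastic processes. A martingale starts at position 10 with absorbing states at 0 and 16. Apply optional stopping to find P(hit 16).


By optional stopping theorem: E(M at tau) = M(0) = 10
P(hit 16)*16 + P(hit 0)*0 = 10
P(hit 16) = (10 - 0)/(16 - 0) = 5/8 = 0.6250

0.6250


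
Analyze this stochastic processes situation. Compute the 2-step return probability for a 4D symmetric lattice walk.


P(return in 2 steps) = P(reverse first step) = 1/(2d)
= 1/8
= 0.1250

0.1250


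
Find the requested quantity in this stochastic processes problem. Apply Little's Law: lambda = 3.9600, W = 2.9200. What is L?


Little's Law: L = lambda * W
= 3.9600 * 2.9200
= 11.5632

11.5632


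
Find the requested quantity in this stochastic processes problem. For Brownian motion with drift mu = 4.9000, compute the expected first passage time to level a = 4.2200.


Expected first passage time = a/mu
= 4.2200/4.9000
= 0.8612

0.8612


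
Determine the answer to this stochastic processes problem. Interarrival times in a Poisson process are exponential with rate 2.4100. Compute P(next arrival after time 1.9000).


P(X > t) = exp(-lambda * t)
= exp(-2.4100 * 1.9000)
= exp(-4.5790) = 0.0103

0.0103


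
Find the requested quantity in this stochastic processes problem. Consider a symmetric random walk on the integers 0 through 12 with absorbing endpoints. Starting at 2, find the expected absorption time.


For symmetric RW on 0,...,N with absorbing barriers, E(i) = i*(N-i)
E(2) = 2 * 10 = 20

20


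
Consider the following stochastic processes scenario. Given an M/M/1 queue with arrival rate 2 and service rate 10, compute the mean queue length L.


rho = 2/10 = 0.2000
L = rho/(1-rho)
= 0.2000/0.8000
= 0.2500

0.2500


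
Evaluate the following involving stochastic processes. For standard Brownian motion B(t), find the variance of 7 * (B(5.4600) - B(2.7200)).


Var(alpha*(B(t)-B(s))) = alpha^2 * (t-s)
= 7^2 * (5.4600 - 2.7200)
= 49 * 2.7400
= 134.2600

134.2600


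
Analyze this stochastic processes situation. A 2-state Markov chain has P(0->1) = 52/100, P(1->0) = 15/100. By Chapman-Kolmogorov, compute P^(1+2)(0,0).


P^3 = P^1 * P^2
Computing via matrix multiplication of the transition matrix.
Entry (0,0) of P^3 = 0.2518

0.2518


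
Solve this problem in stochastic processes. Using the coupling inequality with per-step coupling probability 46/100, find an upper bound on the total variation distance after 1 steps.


TV distance bound <= (1-delta)^n
= (1 - 0.4600)^1
= 0.5400^1
= 0.5400

0.5400


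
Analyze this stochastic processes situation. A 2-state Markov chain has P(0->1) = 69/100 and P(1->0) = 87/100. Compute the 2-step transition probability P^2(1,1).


Computing P^2 by matrix multiplication.
P = [[0.3100, 0.6900], [0.8700, 0.1300]]
After raising P to the power 2:
P^2(1,1) = 0.6172

0.6172


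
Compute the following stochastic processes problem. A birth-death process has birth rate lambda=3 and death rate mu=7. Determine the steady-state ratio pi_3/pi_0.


For birth-death process, pi_n/pi_0 = (lambda/mu)^n
= (3/7)^3
= 0.0787

0.0787


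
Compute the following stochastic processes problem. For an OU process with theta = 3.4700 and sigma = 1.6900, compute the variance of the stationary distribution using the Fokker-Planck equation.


Stationary variance = sigma^2 / (2*theta)
= 1.6900^2 / (2*3.4700)
= 2.8561 / 6.9400
= 0.4115

0.4115


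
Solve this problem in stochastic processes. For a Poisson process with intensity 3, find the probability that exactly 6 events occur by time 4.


P(N(t)=k) = (lambda*t)^k * exp(-lambda*t) / k!
lambda*t = 12
= 12^6 * exp(-12) / 6!
= 2985984 * 6.1442e-06 / 720
= 0.0255

0.0255


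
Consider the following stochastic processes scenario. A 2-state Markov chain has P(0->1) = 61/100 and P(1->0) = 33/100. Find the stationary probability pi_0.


Stationary distribution: pi_0 = p10/(p01+p10), pi_1 = p01/(p01+p10)
p01 = 0.6100, p10 = 0.3300
pi_0 = 0.3511

0.3511


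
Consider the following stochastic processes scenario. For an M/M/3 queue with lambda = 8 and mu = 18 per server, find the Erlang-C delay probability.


a = lambda/mu = 0.4444
rho = a/c = 0.1481
Erlang-C formula applied:
C(c,a) = 0.0110

0.0110


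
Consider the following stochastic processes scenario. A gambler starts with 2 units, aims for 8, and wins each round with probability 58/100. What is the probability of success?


Gambler's ruin formula:
r = q/p = 0.4200/0.5800 = 0.7241
P(win) = (1 - r^i)/(1 - r^N)
= (1 - 0.7241^2)/(1 - 0.7241^8)
= 0.5145

0.5145


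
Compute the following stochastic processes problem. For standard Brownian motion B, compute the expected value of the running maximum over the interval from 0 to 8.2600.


E(max B(s)) = sqrt(2t/pi)
= sqrt(2*8.2600/pi)
= sqrt(5.2585)
= 2.2931

2.2931


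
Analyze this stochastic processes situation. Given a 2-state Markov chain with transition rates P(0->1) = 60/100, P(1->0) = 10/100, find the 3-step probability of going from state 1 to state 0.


Computing P^3 by matrix multiplication.
P = [[0.4000, 0.6000], [0.1000, 0.9000]]
After raising P to the power 3:
P^3(1,0) = 0.1390

0.1390


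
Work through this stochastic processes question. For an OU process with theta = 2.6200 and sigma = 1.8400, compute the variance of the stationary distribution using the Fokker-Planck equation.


Stationary variance = sigma^2 / (2*theta)
= 1.8400^2 / (2*2.6200)
= 3.3856 / 5.2400
= 0.6461

0.6461


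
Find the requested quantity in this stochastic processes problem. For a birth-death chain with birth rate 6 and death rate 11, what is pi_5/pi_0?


For birth-death process, pi_n/pi_0 = (lambda/mu)^n
= (6/11)^5
= 0.0483

0.0483


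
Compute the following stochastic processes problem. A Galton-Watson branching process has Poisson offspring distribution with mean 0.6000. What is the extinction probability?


Since mu = 0.6000 <= 1, extinction probability = 1.

1.0000


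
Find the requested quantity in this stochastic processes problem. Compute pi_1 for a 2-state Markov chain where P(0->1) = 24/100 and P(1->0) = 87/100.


Stationary distribution: pi_0 = p10/(p01+p10), pi_1 = p01/(p01+p10)
p01 = 0.2400, p10 = 0.8700
pi_1 = 0.2162

0.2162


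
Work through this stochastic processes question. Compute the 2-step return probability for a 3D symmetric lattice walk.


P(return in 2 steps) = P(reverse first step) = 1/(2d)
= 1/6
= 0.1667

0.1667


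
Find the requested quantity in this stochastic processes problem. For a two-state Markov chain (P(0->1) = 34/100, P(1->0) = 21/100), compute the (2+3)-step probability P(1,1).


P^5 = P^2 * P^3
Computing via matrix multiplication of the transition matrix.
Entry (1,1) of P^5 = 0.6252

0.6252


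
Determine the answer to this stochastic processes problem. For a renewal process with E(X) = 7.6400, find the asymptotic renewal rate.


Long-run renewal rate = 1/E(X)
= 1/7.6400
= 0.1309

0.1309


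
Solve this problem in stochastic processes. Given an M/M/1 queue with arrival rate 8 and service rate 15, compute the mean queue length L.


rho = 8/15 = 0.5333
L = rho/(1-rho)
= 0.5333/0.4667
= 1.1429

1.1429


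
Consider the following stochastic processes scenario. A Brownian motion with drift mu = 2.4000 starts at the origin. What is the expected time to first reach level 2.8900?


Expected first passage time = a/mu
= 2.8900/2.4000
= 1.2042

1.2042


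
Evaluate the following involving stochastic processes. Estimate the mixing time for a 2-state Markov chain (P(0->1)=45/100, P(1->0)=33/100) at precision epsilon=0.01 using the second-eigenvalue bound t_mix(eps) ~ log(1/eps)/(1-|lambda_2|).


lambda_2 = |1 - p01 - p10| = |1 - 0.4500 - 0.3300| = 0.2200
t_mix ~ log(1/eps)/(1 - |lambda_2|)
= log(100)/(1 - 0.2200) = 4.6052/0.7800
= 5.9041

5.9041


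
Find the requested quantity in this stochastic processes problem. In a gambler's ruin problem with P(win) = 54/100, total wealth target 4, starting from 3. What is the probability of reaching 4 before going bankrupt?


Gambler's ruin formula:
r = q/p = 0.4600/0.5400 = 0.8519
P(win) = (1 - r^i)/(1 - r^N)
= (1 - 0.8519^3)/(1 - 0.8519^4)
= 0.8066

0.8066


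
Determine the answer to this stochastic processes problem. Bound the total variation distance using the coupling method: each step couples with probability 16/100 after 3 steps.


TV distance bound <= (1-delta)^n
= (1 - 0.1600)^3
= 0.8400^3
= 0.5927

0.5927


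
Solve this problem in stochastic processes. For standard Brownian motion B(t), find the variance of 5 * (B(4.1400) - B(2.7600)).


Var(alpha*(B(t)-B(s))) = alpha^2 * (t-s)
= 5^2 * (4.1400 - 2.7600)
= 25 * 1.3800
= 34.5000

34.5000


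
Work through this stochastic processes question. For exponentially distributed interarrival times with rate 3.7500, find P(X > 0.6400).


P(X > t) = exp(-lambda * t)
= exp(-3.7500 * 0.6400)
= exp(-2.4000) = 0.0907

0.0907


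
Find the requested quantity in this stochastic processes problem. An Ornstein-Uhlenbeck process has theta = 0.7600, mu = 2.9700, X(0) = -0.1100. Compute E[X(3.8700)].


E[X(t)] = mu + (X(0) - mu)*exp(-theta*t)
= 2.9700 + (-0.1100 - 2.9700)*exp(-0.7600*3.8700)
= 2.9700 + -3.0800 * 0.0528
= 2.8074

2.8074


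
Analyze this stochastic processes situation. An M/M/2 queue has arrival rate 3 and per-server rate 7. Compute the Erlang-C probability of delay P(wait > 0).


a = lambda/mu = 0.4286
rho = a/c = 0.2143
Erlang-C formula applied:
C(c,a) = 0.0756

0.0756


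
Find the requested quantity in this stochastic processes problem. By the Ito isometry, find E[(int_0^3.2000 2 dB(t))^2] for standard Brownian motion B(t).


By Ito isometry: E[(int f dB)^2] = int f^2 dt
= 2^2 * 3.2000
= 4 * 3.2000 = 12.8000

12.8000


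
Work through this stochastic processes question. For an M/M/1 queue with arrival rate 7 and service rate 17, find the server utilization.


rho = lambda/mu
= 7/17
= 0.4118

0.4118


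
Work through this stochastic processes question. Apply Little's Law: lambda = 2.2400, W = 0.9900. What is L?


Little's Law: L = lambda * W
= 2.2400 * 0.9900
= 2.2176

2.2176


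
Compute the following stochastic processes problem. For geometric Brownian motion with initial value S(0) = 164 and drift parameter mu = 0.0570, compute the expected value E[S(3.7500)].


E[S(t)] = S(0) * exp(mu * t)
= 164 * exp(0.0570 * 3.7500)
= 164 * 1.2383
= 203.0833

203.0833


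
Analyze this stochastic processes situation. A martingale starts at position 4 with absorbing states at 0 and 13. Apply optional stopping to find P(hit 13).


By optional stopping theorem: E(M at tau) = M(0) = 4
P(hit 13)*13 + P(hit 0)*0 = 4
P(hit 13) = (4 - 0)/(13 - 0) = 4/13 = 0.3077

0.3077


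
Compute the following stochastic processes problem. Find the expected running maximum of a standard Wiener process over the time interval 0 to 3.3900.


E(max B(s)) = sqrt(2t/pi)
= sqrt(2*3.3900/pi)
= sqrt(2.1581)
= 1.4691

1.4691


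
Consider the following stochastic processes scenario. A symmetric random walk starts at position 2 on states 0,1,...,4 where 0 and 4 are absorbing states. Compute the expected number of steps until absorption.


For symmetric RW on 0,...,N with absorbing barriers, E(i) = i*(N-i)
E(2) = 2 * 2 = 4

4


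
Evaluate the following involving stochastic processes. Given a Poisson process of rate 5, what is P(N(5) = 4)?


P(N(t)=k) = (lambda*t)^k * exp(-lambda*t) / k!
lambda*t = 25
= 25^4 * exp(-25) / 4!
= 390625 * 1.3888e-11 / 24
= 2.2604e-07

2.2604e-07


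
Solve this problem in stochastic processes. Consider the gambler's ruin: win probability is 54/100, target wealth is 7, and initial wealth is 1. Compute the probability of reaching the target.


Gambler's ruin formula:
r = q/p = 0.4600/0.5400 = 0.8519
P(win) = (1 - r^i)/(1 - r^N)
= (1 - 0.8519^1)/(1 - 0.8519^7)
= 0.2196

0.2196


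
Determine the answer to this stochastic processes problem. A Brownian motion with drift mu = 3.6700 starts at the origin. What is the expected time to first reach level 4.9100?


Expected first passage time = a/mu
= 4.9100/3.6700
= 1.3379

1.3379


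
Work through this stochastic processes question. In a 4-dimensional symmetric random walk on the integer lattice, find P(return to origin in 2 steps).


P(return in 2 steps) = P(reverse first step) = 1/(2d)
= 1/8
= 0.1250

0.1250


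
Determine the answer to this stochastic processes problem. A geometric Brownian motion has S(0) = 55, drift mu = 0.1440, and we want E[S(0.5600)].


E[S(t)] = S(0) * exp(mu * t)
= 55 * exp(0.1440 * 0.5600)
= 55 * 1.0840
= 59.6189

59.6189


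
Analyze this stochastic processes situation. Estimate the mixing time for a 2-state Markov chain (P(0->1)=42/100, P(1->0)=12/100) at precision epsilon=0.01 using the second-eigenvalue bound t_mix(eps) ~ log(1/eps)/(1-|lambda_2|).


lambda_2 = |1 - p01 - p10| = |1 - 0.4200 - 0.1200| = 0.4600
t_mix ~ log(1/eps)/(1 - |lambda_2|)
= log(100)/(1 - 0.4600) = 4.6052/0.5400
= 8.5281

8.5281


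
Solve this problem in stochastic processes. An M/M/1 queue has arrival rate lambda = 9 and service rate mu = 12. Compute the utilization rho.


rho = lambda/mu
= 9/12
= 0.7500

0.7500


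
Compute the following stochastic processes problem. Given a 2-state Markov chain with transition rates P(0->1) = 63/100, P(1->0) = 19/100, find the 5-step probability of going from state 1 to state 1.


Computing P^5 by matrix multiplication.
P = [[0.3700, 0.6300], [0.1900, 0.8100]]
After raising P to the power 5:
P^5(1,1) = 0.7683

0.7683


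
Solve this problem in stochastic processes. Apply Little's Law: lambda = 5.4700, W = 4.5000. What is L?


Little's Law: L = lambda * W
= 5.4700 * 4.5000
= 24.6150

24.6150


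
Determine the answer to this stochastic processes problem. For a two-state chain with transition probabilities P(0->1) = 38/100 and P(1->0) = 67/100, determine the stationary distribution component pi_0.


Stationary distribution: pi_0 = p10/(p01+p10), pi_1 = p01/(p01+p10)
p01 = 0.3800, p10 = 0.6700
pi_0 = 0.6381

0.6381


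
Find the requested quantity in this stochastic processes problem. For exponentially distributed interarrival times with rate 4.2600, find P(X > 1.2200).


P(X > t) = exp(-lambda * t)
= exp(-4.2600 * 1.2200)
= exp(-5.1972) = 0.0055

0.0055


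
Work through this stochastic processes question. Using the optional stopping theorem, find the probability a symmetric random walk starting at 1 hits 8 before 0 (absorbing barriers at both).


By optional stopping theorem: E(M at tau) = M(0) = 1
P(hit 8)*8 + P(hit 0)*0 = 1
P(hit 8) = (1 - 0)/(8 - 0) = 1/8 = 0.1250

0.1250


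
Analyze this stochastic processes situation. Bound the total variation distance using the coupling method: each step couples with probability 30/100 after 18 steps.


TV distance bound <= (1-delta)^n
= (1 - 0.3000)^18
= 0.7000^18
= 0.0016

0.0016


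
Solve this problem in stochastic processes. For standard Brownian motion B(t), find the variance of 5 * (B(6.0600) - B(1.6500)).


Var(alpha*(B(t)-B(s))) = alpha^2 * (t-s)
= 5^2 * (6.0600 - 1.6500)
= 25 * 4.4100
= 110.2500

110.2500


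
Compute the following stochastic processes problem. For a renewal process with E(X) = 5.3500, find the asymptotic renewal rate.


Long-run renewal rate = 1/E(X)
= 1/5.3500
= 0.1869

0.1869


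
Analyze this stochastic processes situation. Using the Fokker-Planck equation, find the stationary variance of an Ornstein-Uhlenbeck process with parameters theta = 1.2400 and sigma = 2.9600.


Stationary variance = sigma^2 / (2*theta)
= 2.9600^2 / (2*1.2400)
= 8.7616 / 2.4800
= 3.5329

3.5329


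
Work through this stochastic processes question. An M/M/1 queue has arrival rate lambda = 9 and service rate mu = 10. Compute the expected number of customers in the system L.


rho = 9/10 = 0.9000
L = rho/(1-rho)
= 0.9000/0.1000
= 9.0000

9.0000


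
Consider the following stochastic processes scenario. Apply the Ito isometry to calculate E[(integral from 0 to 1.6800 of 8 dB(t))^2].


By Ito isometry: E[(int f dB)^2] = int f^2 dt
= 8^2 * 1.6800
= 64 * 1.6800 = 107.5200

107.5200


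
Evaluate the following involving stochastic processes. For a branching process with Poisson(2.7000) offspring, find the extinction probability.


Since mu = 2.7000 > 1, extinction prob q < 1.
Solve s = exp(mu*(s-1)) iteratively.
q = 0.0844

0.0844


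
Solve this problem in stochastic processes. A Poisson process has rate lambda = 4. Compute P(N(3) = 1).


P(N(t)=k) = (lambda*t)^k * exp(-lambda*t) / k!
lambda*t = 12
= 12^1 * exp(-12) / 1!
= 12 * 6.1442e-06 / 1
= 7.3731e-05

7.3731e-05


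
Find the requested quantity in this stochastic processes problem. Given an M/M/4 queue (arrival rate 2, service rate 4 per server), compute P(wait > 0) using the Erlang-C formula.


a = lambda/mu = 0.5000
rho = a/c = 0.1250
Erlang-C formula applied:
C(c,a) = 0.0018

0.0018


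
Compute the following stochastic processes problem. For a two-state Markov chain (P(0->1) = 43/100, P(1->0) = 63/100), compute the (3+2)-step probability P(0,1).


P^5 = P^3 * P^2
Computing via matrix multiplication of the transition matrix.
Entry (0,1) of P^5 = 0.4057

0.4057


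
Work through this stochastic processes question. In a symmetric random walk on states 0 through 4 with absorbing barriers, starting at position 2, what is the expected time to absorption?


For symmetric RW on 0,...,N with absorbing barriers, E(i) = i*(N-i)
E(2) = 2 * 2 = 4

4


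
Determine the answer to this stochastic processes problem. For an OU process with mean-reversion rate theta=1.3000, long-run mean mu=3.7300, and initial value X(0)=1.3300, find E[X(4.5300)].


E[X(t)] = mu + (X(0) - mu)*exp(-theta*t)
= 3.7300 + (1.3300 - 3.7300)*exp(-1.3000*4.5300)
= 3.7300 + -2.4000 * 0.0028
= 3.7234

3.7234


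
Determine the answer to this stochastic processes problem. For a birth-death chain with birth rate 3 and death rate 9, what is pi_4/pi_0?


For birth-death process, pi_n/pi_0 = (lambda/mu)^n
= (3/9)^4
= 0.0123

0.0123
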